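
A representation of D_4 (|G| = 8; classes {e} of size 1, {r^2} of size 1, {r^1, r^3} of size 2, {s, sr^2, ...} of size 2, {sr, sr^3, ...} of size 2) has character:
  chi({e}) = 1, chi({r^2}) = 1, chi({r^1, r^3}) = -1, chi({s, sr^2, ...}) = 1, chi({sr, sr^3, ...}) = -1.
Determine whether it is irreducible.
Irreducible: <chi, chi> = 1.

Explanation: <chi, chi> = (1/|G|) sum_C |C| * |chi(C)|^2 = (1/8)[1*|1|^2 + 1*|1|^2 + 2*|-1|^2 + 2*|1|^2 + 2*|-1|^2]
  = (1/8)[(1) + (1) + (2) + (2) + (2)] = 8/8 = 1.
A character is irreducible iff <chi, chi> = 1, so this representation is irreducible.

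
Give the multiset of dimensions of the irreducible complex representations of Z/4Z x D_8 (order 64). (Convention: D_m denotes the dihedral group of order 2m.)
Dimensions: 1, 1, 1, 1, 1, 1, 1, 1, 1, 1, 1, 1, 1, 1, 1, 1, 2, 2, 2, 2, 2, 2, 2, 2, 2, 2, 2, 2

Reasoning: There are 28 irreducibles (= number of conjugacy classes). Their dimensions d_i satisfy sum d_i^2 = |G| = 64: 1 + 1 + 1 + 1 + 1 + 1 + 1 + 1 + 1 + 1 + 1 + 1 + 1 + 1 + 1 + 1 + 4 + 4 + 4 + 4 + 4 + 4 + 4 + 4 + 4 + 4 + 4 + 4 = 64. (For the product with Z/4Z: each of the 4 1-dim characters of Z/4Z tensors with each irrep of D_8, giving 4 copies of each D_8-dimension.)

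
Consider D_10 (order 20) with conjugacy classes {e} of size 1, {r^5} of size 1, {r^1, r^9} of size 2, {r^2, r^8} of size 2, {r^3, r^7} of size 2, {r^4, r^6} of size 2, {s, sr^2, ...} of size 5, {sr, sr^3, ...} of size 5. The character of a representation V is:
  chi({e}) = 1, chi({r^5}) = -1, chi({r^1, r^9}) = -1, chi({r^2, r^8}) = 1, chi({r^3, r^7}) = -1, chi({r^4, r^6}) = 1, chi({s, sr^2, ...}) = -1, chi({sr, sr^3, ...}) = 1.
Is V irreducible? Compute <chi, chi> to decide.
Irreducible: <chi, chi> = 1.

<chi, chi> = (1/|G|) sum_C |C| * |chi(C)|^2 = (1/20)[1*|1|^2 + 1*|-1|^2 + 2*|-1|^2 + 2*|1|^2 + 2*|-1|^2 + 2*|1|^2 + 5*|-1|^2 + 5*|1|^2]
  = (1/20)[(1) + (1) + (2) + (2) + (2) + (2) + (5) + (5)] = 20/20 = 1.
A character is irreducible iff <chi, chi> = 1, so this representation is irreducible.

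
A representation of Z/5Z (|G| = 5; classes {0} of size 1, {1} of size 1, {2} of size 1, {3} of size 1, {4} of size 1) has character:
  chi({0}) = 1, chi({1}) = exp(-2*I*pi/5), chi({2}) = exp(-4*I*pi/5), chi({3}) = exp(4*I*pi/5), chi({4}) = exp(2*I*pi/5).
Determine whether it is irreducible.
Irreducible: <chi, chi> = 1.

Proof sketch: <chi, chi> = (1/|G|) sum_C |C| * |chi(C)|^2 = (1/5)[1*|1|^2 + 1*|exp(-2*I*pi/5)|^2 + 1*|exp(-4*I*pi/5)|^2 + 1*|exp(4*I*pi/5)|^2 + 1*|exp(2*I*pi/5)|^2]
  = (1/5)[(1) + (1) + (1) + (1) + (1)] = 5/5 = 1.
(Exp terms are combined using exp(i*s)*conj(exp(i*t)) = exp(i*(s-t)), and sums of them are collapsed using the identity that for every m > 1 the m distinct m-th roots of unity sum to 0, e.g. 1 + exp(2*I*pi/3) + exp(-2*I*pi/3) = 0.)
A character is irreducible iff <chi, chi> = 1, so this representation is irreducible.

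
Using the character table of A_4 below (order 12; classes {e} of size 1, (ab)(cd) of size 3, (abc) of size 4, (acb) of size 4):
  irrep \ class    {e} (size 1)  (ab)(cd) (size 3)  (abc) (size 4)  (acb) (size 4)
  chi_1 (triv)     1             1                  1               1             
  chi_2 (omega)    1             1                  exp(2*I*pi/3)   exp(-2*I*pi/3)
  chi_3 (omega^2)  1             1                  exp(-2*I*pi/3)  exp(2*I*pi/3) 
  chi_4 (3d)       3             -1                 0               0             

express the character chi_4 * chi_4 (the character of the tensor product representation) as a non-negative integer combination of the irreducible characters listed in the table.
chi_4 tensor chi_4 = chi_1 + chi_2 + chi_3 + 2*chi_4 (all other irreducibles have multiplicity 0).

Derivation: The character of a tensor product is the pointwise product (chi_4 * chi_4)(C) = chi_4(C) * chi_4(C):
  {e}: (3)*(3), (ab)(cd): (-1)*(-1), (abc): (0)*(0), (acb): (0)*(0)
so (chi_4 * chi_4) takes values
  {e} -> 9, (ab)(cd) -> 1, (abc) -> 0, (acb) -> 0.
Now take the inner product of this character with each irreducible chi from the table, <chi_4*chi_4, chi> = (1/12) sum_C |C| (chi_4*chi_4)(C) conj(chi(C)):
  <chi_4*chi_4, chi_1> = (1/12)[1*(9)*conj(1) + 3*(1)*conj(1) + 4*(0)*conj(1) + 4*(0)*conj(1)]
      = (1/12)[(9) + (3) + (0) + (0)] = 12/12 = 1
  <chi_4*chi_4, chi_2> = (1/12)[1*(9)*conj(1) + 3*(1)*conj(1) + 4*(0)*conj(exp(2*I*pi/3)) + 4*(0)*conj(exp(-2*I*pi/3))]
      = (1/12)[(9) + (3) + (0) + (0)] = 12/12 = 1
  <chi_4*chi_4, chi_3> = (1/12)[1*(9)*conj(1) + 3*(1)*conj(1) + 4*(0)*conj(exp(-2*I*pi/3)) + 4*(0)*conj(exp(2*I*pi/3))]
      = (1/12)[(9) + (3) + (0) + (0)] = 12/12 = 1
  <chi_4*chi_4, chi_4> = (1/12)[1*(9)*conj(3) + 3*(1)*conj(-1) + 4*(0)*conj(0) + 4*(0)*conj(0)]
      = (1/12)[(27) + (-3) + (0) + (0)] = 24/12 = 2
(Exp terms are combined using exp(i*s)*conj(exp(i*t)) = exp(i*(s-t)), and sums of them are collapsed using the identity that for every m > 1 the m distinct m-th roots of unity sum to 0, e.g. 1 + exp(2*I*pi/3) + exp(-2*I*pi/3) = 0.)
Hence the multiplicities are chi_1: 1, chi_2: 1, chi_3: 1, chi_4: 2. Dimension check: dim(chi_4)*dim(chi_4) = 3*3 = 9 and sum (mult * dim) = 1*1 + 1*1 + 1*1 + 2*3 = 9.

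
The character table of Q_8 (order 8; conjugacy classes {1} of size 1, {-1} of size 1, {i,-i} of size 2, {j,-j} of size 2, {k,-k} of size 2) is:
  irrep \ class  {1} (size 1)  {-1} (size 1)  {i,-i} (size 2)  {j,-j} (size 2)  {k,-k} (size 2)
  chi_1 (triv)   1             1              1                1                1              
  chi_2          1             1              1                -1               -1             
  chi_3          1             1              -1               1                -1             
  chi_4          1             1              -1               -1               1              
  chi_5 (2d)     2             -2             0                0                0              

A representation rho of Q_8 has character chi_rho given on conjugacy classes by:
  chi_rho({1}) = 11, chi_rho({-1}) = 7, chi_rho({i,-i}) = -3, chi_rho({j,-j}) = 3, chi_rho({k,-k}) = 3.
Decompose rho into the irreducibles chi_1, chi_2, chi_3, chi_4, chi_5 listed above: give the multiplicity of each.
Multiplicities: chi_1: 3, chi_2: 0, chi_3: 3, chi_4: 3, chi_5: 1.

Working: Use <chi_rho, chi> = (1/|G|) sum_C |C| * chi_rho(C) * conj(chi(C)) with |G| = 8 for each irreducible chi in the table:
  <chi_rho, chi_1> = (1/8)[1*(11)*conj(1) + 1*(7)*conj(1) + 2*(-3)*conj(1) + 2*(3)*conj(1) + 2*(3)*conj(1)]
      = (1/8)[(11) + (7) + (-6) + (6) + (6)] = 24/8 = 3
  <chi_rho, chi_2> = (1/8)[1*(11)*conj(1) + 1*(7)*conj(1) + 2*(-3)*conj(1) + 2*(3)*conj(-1) + 2*(3)*conj(-1)]
      = (1/8)[(11) + (7) + (-6) + (-6) + (-6)] = 0/8 = 0
  <chi_rho, chi_3> = (1/8)[1*(11)*conj(1) + 1*(7)*conj(1) + 2*(-3)*conj(-1) + 2*(3)*conj(1) + 2*(3)*conj(-1)]
      = (1/8)[(11) + (7) + (6) + (6) + (-6)] = 24/8 = 3
  <chi_rho, chi_4> = (1/8)[1*(11)*conj(1) + 1*(7)*conj(1) + 2*(-3)*conj(-1) + 2*(3)*conj(-1) + 2*(3)*conj(1)]
      = (1/8)[(11) + (7) + (6) + (-6) + (6)] = 24/8 = 3
  <chi_rho, chi_5> = (1/8)[1*(11)*conj(2) + 1*(7)*conj(-2) + 2*(-3)*conj(0) + 2*(3)*conj(0) + 2*(3)*conj(0)]
      = (1/8)[(22) + (-14) + (0) + (0) + (0)] = 8/8 = 1
Dimension check: dim(rho) = sum (mult * dim) = 3*1 + 0*1 + 3*1 + 3*1 + 1*2 = 11 = chi_rho(e) = 11.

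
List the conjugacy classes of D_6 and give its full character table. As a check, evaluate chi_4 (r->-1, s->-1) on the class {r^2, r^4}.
Conjugacy classes: {e} of size 1, {r^3} of size 1, {r^1, r^5} of size 2, {r^2, r^4} of size 2, {s, sr^2, ...} of size 3, {sr, sr^3, ...} of size 3.
Character table:
  irrep \ class              {e} (size 1)  {r^3} (size 1)  {r^1, r^5} (size 2)  {r^2, r^4} (size 2)  {s, sr^2, ...} (size 3)  {sr, sr^3, ...} (size 3)
  chi_1 (triv)               1             1               1                    1                    1                        1                       
  chi_2 (sign: r->1, s->-1)  1             1               1                    1                    -1                       -1                      
  chi_3 (r->-1, s->1)        1             -1              -1                   1                    1                        -1                      
  chi_4 (r->-1, s->-1)       1             -1              -1                   1                    -1                       1                       
  chi_5 (2d, j=1)            2             -2              1                    -1                   0                        0                       
  chi_6 (2d, j=2)            2             2               -1                   -1                   0                        0                       

Spot check: chi_4 (r->-1, s->-1) on {r^2, r^4} = 1.

Proof sketch: D_6 has order 2*6 = 12 with 6 conjugacy classes, hence 6 irreducibles. Sum of squared dims 1 + 1 + 1 + 1 + 4 + 4 = 12 = |G|. Linear characters come from the abelianisation; the 2-dimensional irreps have character r^k -> 2*cos(2*pi*j*k/6), reflections -> 0.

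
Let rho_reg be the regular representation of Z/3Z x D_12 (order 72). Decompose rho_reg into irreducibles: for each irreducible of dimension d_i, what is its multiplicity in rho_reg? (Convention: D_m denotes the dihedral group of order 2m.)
Each irreducible V_i of dimension d_i appears with multiplicity d_i, i.e. rho_reg = (direct sum over all irreducibles V_i) d_i V_i. The irreducible dimensions for Z/3Z x D_12 are 1, 1, 1, 1, 1, 1, 1, 1, 1, 1, 1, 1, 2, 2, 2, 2, 2, 2, 2, 2, 2, 2, 2, 2, 2, 2, 2: 12 irreducibles of dimension 1, each with multiplicity 1; 15 irreducibles of dimension 2, each with multiplicity 2. Total dimension 12*1*1 + 15*2*2 = 72 = |G|.

Working: General theorem: in the regular representation of a finite group G, each irreducible appears with multiplicity equal to its dimension. Check: dim(rho_reg) = sum d_i^2 = 1 + 1 + 1 + 1 + 1 + 1 + 1 + 1 + 1 + 1 + 1 + 1 + 4 + 4 + 4 + 4 + 4 + 4 + 4 + 4 + 4 + 4 + 4 + 4 + 4 + 4 + 4 = 72 = |G|.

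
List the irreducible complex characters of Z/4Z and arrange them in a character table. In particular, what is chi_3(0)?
Character table of Z/4Z (irreps indexed chi_0,...,chi_3 with chi_k(m) = zeta_4^(k*m), zeta_4 = exp(2*pi*i/4)):
  irrep \ class  {0} (size 1)  {1} (size 1)  {2} (size 1)  {3} (size 1)
  chi_0          1             1             1             1           
  chi_1          1             I             -1            -I          
  chi_2          1             -1            1             -1          
  chi_3          1             -I            -1            I           

Spot check: chi_3(0) = zeta_4^(3*0) = zeta_4^0 = 1.

Solution. Z/4Z is abelian, so all 4 irreducible complex representations are 1-dimensional. They are given by chi_k(m) = zeta_4^(k*m) for k = 0,...,3. Row orthogonality: sum_m chi_k(m) conj(chi_l(m)) = 4 * [k = l].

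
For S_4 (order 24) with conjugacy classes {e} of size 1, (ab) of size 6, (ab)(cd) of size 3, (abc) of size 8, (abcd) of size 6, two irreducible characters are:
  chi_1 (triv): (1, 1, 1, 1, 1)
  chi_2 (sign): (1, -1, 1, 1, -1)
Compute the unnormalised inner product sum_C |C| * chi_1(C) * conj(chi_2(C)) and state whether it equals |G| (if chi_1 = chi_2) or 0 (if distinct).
Sum = 0; so <chi_1, chi_2> = 0 (distinct irreducibles are orthogonal).

Solution. Compute term by term over conjugacy classes (|C| * chi_1(C) * conj(chi_2(C))):
  1*(1)*conj(1) + 6*(1)*conj(-1) + 3*(1)*conj(1) + 8*(1)*conj(1) + 6*(1)*conj(-1)
  = (1) + (-6) + (3) + (8) + (-6)
  = 0.
Dividing by |G| = 24 gives 0/24 = 0, matching the row-orthogonality relation <chi_1, chi_2> = [chi_1 = chi_2].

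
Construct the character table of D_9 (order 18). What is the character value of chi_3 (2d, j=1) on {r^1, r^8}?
Conjugacy classes: {e} of size 1, {r^1, r^8} of size 2, {r^2, r^7} of size 2, {r^3, r^6} of size 2, {r^4, r^5} of size 2, {s, sr, ..., sr^8} of size 9.
Character table:
  irrep \ class              {e} (size 1)  {r^1, r^8} (size 2)  {r^2, r^7} (size 2)  {r^3, r^6} (size 2)  {r^4, r^5} (size 2)  {s, sr, ..., sr^8} (size 9)
  chi_1 (triv)               1             1                    1                    1                    1                    1                          
  chi_2 (sign: r->1, s->-1)  1             1                    1                    1                    1                    -1                         
  chi_3 (2d, j=1)            2             2*cos(2*pi/9)        2*cos(4*pi/9)        -1                   -2*cos(pi/9)         0                          
  chi_4 (2d, j=2)            2             2*cos(4*pi/9)        -2*cos(pi/9)         -1                   2*cos(2*pi/9)        0                          
  chi_5 (2d, j=3)            2             -1                   -1                   2                    -1                   0                          
  chi_6 (2d, j=4)            2             -2*cos(pi/9)         2*cos(2*pi/9)        -1                   2*cos(4*pi/9)        0                          

Spot check: chi_3 (2d, j=1) on {r^1, r^8} = 2*cos(2*pi/9).

Reasoning: D_9 has order 2*9 = 18 with 6 conjugacy classes, hence 6 irreducibles. Sum of squared dims 1 + 1 + 4 + 4 + 4 + 4 = 18 = |G|. Linear characters come from the abelianisation; the 2-dimensional irreps have character r^k -> 2*cos(2*pi*j*k/9), reflections -> 0.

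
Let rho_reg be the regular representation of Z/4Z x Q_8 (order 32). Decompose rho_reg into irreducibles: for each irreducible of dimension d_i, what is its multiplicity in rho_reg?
Each irreducible V_i of dimension d_i appears with multiplicity d_i, i.e. rho_reg = (direct sum over all irreducibles V_i) d_i V_i. The irreducible dimensions for Z/4Z x Q_8 are 1, 1, 1, 1, 1, 1, 1, 1, 1, 1, 1, 1, 1, 1, 1, 1, 2, 2, 2, 2: 16 irreducibles of dimension 1, each with multiplicity 1; 4 irreducibles of dimension 2, each with multiplicity 2. Total dimension 16*1*1 + 4*2*2 = 32 = |G|.

Reasoning: General theorem: in the regular representation of a finite group G, each irreducible appears with multiplicity equal to its dimension. Check: dim(rho_reg) = sum d_i^2 = 1 + 1 + 1 + 1 + 1 + 1 + 1 + 1 + 1 + 1 + 1 + 1 + 1 + 1 + 1 + 1 + 4 + 4 + 4 + 4 = 32 = |G|.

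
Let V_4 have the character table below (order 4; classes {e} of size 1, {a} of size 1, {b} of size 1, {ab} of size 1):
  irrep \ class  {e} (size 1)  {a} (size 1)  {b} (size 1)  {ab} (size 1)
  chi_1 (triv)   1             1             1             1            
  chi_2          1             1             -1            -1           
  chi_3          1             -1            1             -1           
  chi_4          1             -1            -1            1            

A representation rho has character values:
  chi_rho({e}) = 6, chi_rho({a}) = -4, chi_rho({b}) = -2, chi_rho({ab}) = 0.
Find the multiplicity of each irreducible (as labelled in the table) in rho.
Multiplicities: chi_1: 0, chi_2: 1, chi_3: 2, chi_4: 3.

Argument: Use <chi_rho, chi> = (1/|G|) sum_C |C| * chi_rho(C) * conj(chi(C)) with |G| = 4 for each irreducible chi in the table:
  <chi_rho, chi_1> = (1/4)[1*(6)*conj(1) + 1*(-4)*conj(1) + 1*(-2)*conj(1) + 1*(0)*conj(1)]
      = (1/4)[(6) + (-4) + (-2) + (0)] = 0/4 = 0
  <chi_rho, chi_2> = (1/4)[1*(6)*conj(1) + 1*(-4)*conj(1) + 1*(-2)*conj(-1) + 1*(0)*conj(-1)]
      = (1/4)[(6) + (-4) + (2) + (0)] = 4/4 = 1
  <chi_rho, chi_3> = (1/4)[1*(6)*conj(1) + 1*(-4)*conj(-1) + 1*(-2)*conj(1) + 1*(0)*conj(-1)]
      = (1/4)[(6) + (4) + (-2) + (0)] = 8/4 = 2
  <chi_rho, chi_4> = (1/4)[1*(6)*conj(1) + 1*(-4)*conj(-1) + 1*(-2)*conj(-1) + 1*(0)*conj(1)]
      = (1/4)[(6) + (4) + (2) + (0)] = 12/4 = 3
Dimension check: dim(rho) = sum (mult * dim) = 0*1 + 1*1 + 2*1 + 3*1 = 6 = chi_rho(e) = 6.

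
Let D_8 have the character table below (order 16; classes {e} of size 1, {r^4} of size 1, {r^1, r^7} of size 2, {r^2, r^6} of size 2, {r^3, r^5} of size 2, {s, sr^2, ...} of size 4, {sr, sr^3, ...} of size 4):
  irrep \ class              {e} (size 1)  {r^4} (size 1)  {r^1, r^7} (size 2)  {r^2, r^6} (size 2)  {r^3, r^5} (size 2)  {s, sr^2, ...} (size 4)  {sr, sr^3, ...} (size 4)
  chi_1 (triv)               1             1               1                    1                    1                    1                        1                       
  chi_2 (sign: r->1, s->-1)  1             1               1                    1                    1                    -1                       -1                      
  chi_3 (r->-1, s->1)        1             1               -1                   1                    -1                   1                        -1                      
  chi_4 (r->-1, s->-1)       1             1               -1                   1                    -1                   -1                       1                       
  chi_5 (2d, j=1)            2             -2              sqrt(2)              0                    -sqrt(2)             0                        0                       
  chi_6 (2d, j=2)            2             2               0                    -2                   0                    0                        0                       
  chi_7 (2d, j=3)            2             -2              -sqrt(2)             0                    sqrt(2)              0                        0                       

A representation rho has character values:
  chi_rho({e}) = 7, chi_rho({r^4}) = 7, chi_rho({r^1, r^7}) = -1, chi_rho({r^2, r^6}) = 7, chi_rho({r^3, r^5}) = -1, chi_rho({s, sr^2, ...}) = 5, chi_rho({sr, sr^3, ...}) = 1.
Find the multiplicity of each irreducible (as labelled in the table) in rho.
Multiplicities: chi_1: 3, chi_2: 0, chi_3: 3, chi_4: 1, chi_5: 0, chi_6: 0, chi_7: 0.

Justification: Use <chi_rho, chi> = (1/|G|) sum_C |C| * chi_rho(C) * conj(chi(C)) with |G| = 16 for each irreducible chi in the table:
  <chi_rho, chi_1> = (1/16)[1*(7)*conj(1) + 1*(7)*conj(1) + 2*(-1)*conj(1) + 2*(7)*conj(1) + 2*(-1)*conj(1) + 4*(5)*conj(1) + 4*(1)*conj(1)]
      = (1/16)[(7) + (7) + (-2) + (14) + (-2) + (20) + (4)] = 48/16 = 3
  <chi_rho, chi_2> = (1/16)[1*(7)*conj(1) + 1*(7)*conj(1) + 2*(-1)*conj(1) + 2*(7)*conj(1) + 2*(-1)*conj(1) + 4*(5)*conj(-1) + 4*(1)*conj(-1)]
      = (1/16)[(7) + (7) + (-2) + (14) + (-2) + (-20) + (-4)] = 0/16 = 0
  <chi_rho, chi_3> = (1/16)[1*(7)*conj(1) + 1*(7)*conj(1) + 2*(-1)*conj(-1) + 2*(7)*conj(1) + 2*(-1)*conj(-1) + 4*(5)*conj(1) + 4*(1)*conj(-1)]
      = (1/16)[(7) + (7) + (2) + (14) + (2) + (20) + (-4)] = 48/16 = 3
  <chi_rho, chi_4> = (1/16)[1*(7)*conj(1) + 1*(7)*conj(1) + 2*(-1)*conj(-1) + 2*(7)*conj(1) + 2*(-1)*conj(-1) + 4*(5)*conj(-1) + 4*(1)*conj(1)]
      = (1/16)[(7) + (7) + (2) + (14) + (2) + (-20) + (4)] = 16/16 = 1
  <chi_rho, chi_5> = (1/16)[1*(7)*conj(2) + 1*(7)*conj(-2) + 2*(-1)*conj(sqrt(2)) + 2*(7)*conj(0) + 2*(-1)*conj(-sqrt(2)) + 4*(5)*conj(0) + 4*(1)*conj(0)]
      = (1/16)[(14) + (-14) + (-2*sqrt(2)) + (0) + (2*sqrt(2)) + (0) + (0)] = 0/16 = 0
  <chi_rho, chi_6> = (1/16)[1*(7)*conj(2) + 1*(7)*conj(2) + 2*(-1)*conj(0) + 2*(7)*conj(-2) + 2*(-1)*conj(0) + 4*(5)*conj(0) + 4*(1)*conj(0)]
      = (1/16)[(14) + (14) + (0) + (-28) + (0) + (0) + (0)] = 0/16 = 0
  <chi_rho, chi_7> = (1/16)[1*(7)*conj(2) + 1*(7)*conj(-2) + 2*(-1)*conj(-sqrt(2)) + 2*(7)*conj(0) + 2*(-1)*conj(sqrt(2)) + 4*(5)*conj(0) + 4*(1)*conj(0)]
      = (1/16)[(14) + (-14) + (2*sqrt(2)) + (0) + (-2*sqrt(2)) + (0) + (0)] = 0/16 = 0
Dimension check: dim(rho) = sum (mult * dim) = 3*1 + 0*1 + 3*1 + 1*1 + 0*2 + 0*2 + 0*2 = 7 = chi_rho(e) = 7.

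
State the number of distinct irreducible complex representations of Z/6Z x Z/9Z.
54

Solution. The number of irreducible complex representations of a finite group equals its number of conjugacy classes. Z/6Z x Z/9Z is abelian of order 54, so every element is its own conjugacy class: 54 classes, so Z/6Z x Z/9Z (order 54) has exactly 54 irreducible complex representations.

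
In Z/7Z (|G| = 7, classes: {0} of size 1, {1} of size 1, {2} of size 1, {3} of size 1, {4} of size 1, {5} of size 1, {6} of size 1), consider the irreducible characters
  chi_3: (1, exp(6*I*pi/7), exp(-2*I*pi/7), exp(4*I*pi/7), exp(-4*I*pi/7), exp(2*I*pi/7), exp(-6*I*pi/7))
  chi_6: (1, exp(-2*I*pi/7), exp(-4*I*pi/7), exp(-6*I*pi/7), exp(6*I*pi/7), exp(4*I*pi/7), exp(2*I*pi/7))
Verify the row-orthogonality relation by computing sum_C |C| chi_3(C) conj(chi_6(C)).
Sum = 0; so <chi_3, chi_6> = 0 (distinct irreducibles are orthogonal).

Justification: Compute term by term over conjugacy classes (|C| * chi_3(C) * conj(chi_6(C))):
  1*(1)*conj(1) + 1*(exp(6*I*pi/7))*conj(exp(-2*I*pi/7)) + 1*(exp(-2*I*pi/7))*conj(exp(-4*I*pi/7)) + 1*(exp(4*I*pi/7))*conj(exp(-6*I*pi/7)) + 1*(exp(-4*I*pi/7))*conj(exp(6*I*pi/7)) + 1*(exp(2*I*pi/7))*conj(exp(4*I*pi/7)) + 1*(exp(-6*I*pi/7))*conj(exp(2*I*pi/7))
  = (1) + (exp(-6*I*pi/7)) + (exp(2*I*pi/7)) + (exp(-4*I*pi/7)) + (exp(4*I*pi/7)) + (exp(-2*I*pi/7)) + (exp(6*I*pi/7))
  = 0.
(Exp terms are combined using exp(i*s)*conj(exp(i*t)) = exp(i*(s-t)), and sums of them are collapsed using the identity that for every m > 1 the m distinct m-th roots of unity sum to 0, e.g. 1 + exp(2*I*pi/3) + exp(-2*I*pi/3) = 0.)
Dividing by |G| = 7 gives 0/7 = 0, matching the row-orthogonality relation <chi_3, chi_6> = [chi_3 = chi_6].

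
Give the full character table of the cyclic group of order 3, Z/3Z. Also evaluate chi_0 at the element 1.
Character table of Z/3Z (irreps indexed chi_0,...,chi_2 with chi_k(m) = zeta_3^(k*m), zeta_3 = exp(2*pi*i/3)):
  irrep \ class  {0} (size 1)  {1} (size 1)    {2} (size 1)  
  chi_0          1             1               1             
  chi_1          1             exp(2*I*pi/3)   exp(-2*I*pi/3)
  chi_2          1             exp(-2*I*pi/3)  exp(2*I*pi/3) 

Spot check: chi_0(1) = zeta_3^(0*1) = zeta_3^0 = 1.

Reasoning: Z/3Z is abelian, so all 3 irreducible complex representations are 1-dimensional. They are given by chi_k(m) = zeta_3^(k*m) for k = 0,...,2. Row orthogonality: sum_m chi_k(m) conj(chi_l(m)) = 3 * [k = l].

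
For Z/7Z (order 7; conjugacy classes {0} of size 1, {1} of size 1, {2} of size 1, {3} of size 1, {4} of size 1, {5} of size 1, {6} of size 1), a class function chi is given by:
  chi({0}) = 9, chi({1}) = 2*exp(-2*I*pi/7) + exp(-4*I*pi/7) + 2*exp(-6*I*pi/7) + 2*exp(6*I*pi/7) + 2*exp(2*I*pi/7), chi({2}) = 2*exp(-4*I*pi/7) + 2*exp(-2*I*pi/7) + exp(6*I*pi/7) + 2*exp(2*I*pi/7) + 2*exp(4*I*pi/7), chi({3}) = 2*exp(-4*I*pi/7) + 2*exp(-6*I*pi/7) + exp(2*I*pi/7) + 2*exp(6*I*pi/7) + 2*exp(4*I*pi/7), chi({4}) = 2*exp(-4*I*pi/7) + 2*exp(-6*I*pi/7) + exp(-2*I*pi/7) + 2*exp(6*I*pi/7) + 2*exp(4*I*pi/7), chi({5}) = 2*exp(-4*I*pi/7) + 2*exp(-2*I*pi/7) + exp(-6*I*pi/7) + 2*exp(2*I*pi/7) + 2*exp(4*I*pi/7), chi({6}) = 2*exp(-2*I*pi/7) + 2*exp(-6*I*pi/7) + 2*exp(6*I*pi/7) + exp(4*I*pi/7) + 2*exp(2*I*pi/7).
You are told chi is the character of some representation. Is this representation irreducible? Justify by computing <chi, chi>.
Not irreducible (reducible): <chi, chi> = 17 > 1.

Justification: <chi, chi> = (1/|G|) sum_C |C| * |chi(C)|^2 = (1/7)[1*|9|^2 + 1*|2*exp(-2*I*pi/7) + exp(-4*I*pi/7) + 2*exp(-6*I*pi/7) + 2*exp(6*I*pi/7) + 2*exp(2*I*pi/7)|^2 + 1*|2*exp(-4*I*pi/7) + 2*exp(-2*I*pi/7) + exp(6*I*pi/7) + 2*exp(2*I*pi/7) + 2*exp(4*I*pi/7)|^2 + 1*|2*exp(-4*I*pi/7) + 2*exp(-6*I*pi/7) + exp(2*I*pi/7) + 2*exp(6*I*pi/7) + 2*exp(4*I*pi/7)|^2 + 1*|2*exp(-4*I*pi/7) + 2*exp(-6*I*pi/7) + exp(-2*I*pi/7) + 2*exp(6*I*pi/7) + 2*exp(4*I*pi/7)|^2 + 1*|2*exp(-4*I*pi/7) + 2*exp(-2*I*pi/7) + exp(-6*I*pi/7) + 2*exp(2*I*pi/7) + 2*exp(4*I*pi/7)|^2 + 1*|2*exp(-2*I*pi/7) + 2*exp(-6*I*pi/7) + 2*exp(6*I*pi/7) + exp(4*I*pi/7) + 2*exp(2*I*pi/7)|^2]
  = (1/7)[(81) + (17 + 14*exp(-4*I*pi/7) + 8*exp(-2*I*pi/7) + 10*exp(-6*I*pi/7) + 10*exp(6*I*pi/7) + 8*exp(2*I*pi/7) + 14*exp(4*I*pi/7)) + (17 + 10*exp(-2*I*pi/7) + 8*exp(-4*I*pi/7) + 14*exp(-6*I*pi/7) + 14*exp(6*I*pi/7) + 8*exp(4*I*pi/7) + 10*exp(2*I*pi/7)) + (17 + 14*exp(-2*I*pi/7) + 10*exp(-4*I*pi/7) + 8*exp(-6*I*pi/7) + 8*exp(6*I*pi/7) + 10*exp(4*I*pi/7) + 14*exp(2*I*pi/7)) + (17 + 14*exp(-2*I*pi/7) + 10*exp(-4*I*pi/7) + 8*exp(-6*I*pi/7) + 8*exp(6*I*pi/7) + 10*exp(4*I*pi/7) + 14*exp(2*I*pi/7)) + (17 + 10*exp(-2*I*pi/7) + 8*exp(-4*I*pi/7) + 14*exp(-6*I*pi/7) + 14*exp(6*I*pi/7) + 8*exp(4*I*pi/7) + 10*exp(2*I*pi/7)) + (17 + 14*exp(-4*I*pi/7) + 8*exp(-2*I*pi/7) + 10*exp(-6*I*pi/7) + 10*exp(6*I*pi/7) + 8*exp(2*I*pi/7) + 14*exp(4*I*pi/7))] = 119/7 = 17.
(Exp terms are combined using exp(i*s)*conj(exp(i*t)) = exp(i*(s-t)), and sums of them are collapsed using the identity that for every m > 1 the m distinct m-th roots of unity sum to 0, e.g. 1 + exp(2*I*pi/3) + exp(-2*I*pi/3) = 0.)
A character is irreducible iff <chi, chi> = 1, so this representation is reducible.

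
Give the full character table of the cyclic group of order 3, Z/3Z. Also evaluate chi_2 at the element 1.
Character table of Z/3Z (irreps indexed chi_0,...,chi_2 with chi_k(m) = zeta_3^(k*m), zeta_3 = exp(2*pi*i/3)):
  irrep \ class  {0} (size 1)  {1} (size 1)    {2} (size 1)  
  chi_0          1             1               1             
  chi_1          1             exp(2*I*pi/3)   exp(-2*I*pi/3)
  chi_2          1             exp(-2*I*pi/3)  exp(2*I*pi/3) 

Spot check: chi_2(1) = zeta_3^(2*1) = zeta_3^2 = exp(-2*I*pi/3).

Working: Z/3Z is abelian, so all 3 irreducible complex representations are 1-dimensional. They are given by chi_k(m) = zeta_3^(k*m) for k = 0,...,2. Row orthogonality: sum_m chi_k(m) conj(chi_l(m)) = 3 * [k = l].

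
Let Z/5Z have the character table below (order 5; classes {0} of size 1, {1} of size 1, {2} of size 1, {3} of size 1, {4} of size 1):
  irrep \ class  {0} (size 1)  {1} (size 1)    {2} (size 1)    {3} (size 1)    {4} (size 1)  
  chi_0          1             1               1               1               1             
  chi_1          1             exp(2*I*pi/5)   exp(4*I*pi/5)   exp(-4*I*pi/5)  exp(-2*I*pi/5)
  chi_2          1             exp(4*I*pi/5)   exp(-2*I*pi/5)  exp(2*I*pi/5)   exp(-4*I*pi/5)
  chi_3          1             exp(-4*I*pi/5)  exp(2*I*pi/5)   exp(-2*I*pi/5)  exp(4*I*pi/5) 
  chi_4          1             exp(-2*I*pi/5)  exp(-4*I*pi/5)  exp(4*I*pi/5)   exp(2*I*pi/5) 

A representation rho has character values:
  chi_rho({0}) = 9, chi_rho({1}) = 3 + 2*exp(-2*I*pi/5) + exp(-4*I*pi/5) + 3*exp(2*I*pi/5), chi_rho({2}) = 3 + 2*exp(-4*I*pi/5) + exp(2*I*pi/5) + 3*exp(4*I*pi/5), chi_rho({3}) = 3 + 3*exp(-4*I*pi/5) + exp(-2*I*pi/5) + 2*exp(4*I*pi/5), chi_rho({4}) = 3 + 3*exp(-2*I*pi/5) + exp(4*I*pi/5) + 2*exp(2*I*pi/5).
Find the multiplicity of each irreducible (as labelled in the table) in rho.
Multiplicities: chi_0: 3, chi_1: 3, chi_2: 0, chi_3: 1, chi_4: 2.

Proof sketch: Use <chi_rho, chi> = (1/|G|) sum_C |C| * chi_rho(C) * conj(chi(C)) with |G| = 5 for each irreducible chi in the table:
  <chi_rho, chi_0> = (1/5)[1*(9)*conj(1) + 1*(3 + 2*exp(-2*I*pi/5) + exp(-4*I*pi/5) + 3*exp(2*I*pi/5))*conj(1) + 1*(3 + 2*exp(-4*I*pi/5) + exp(2*I*pi/5) + 3*exp(4*I*pi/5))*conj(1) + 1*(3 + 3*exp(-4*I*pi/5) + exp(-2*I*pi/5) + 2*exp(4*I*pi/5))*conj(1) + 1*(3 + 3*exp(-2*I*pi/5) + exp(4*I*pi/5) + 2*exp(2*I*pi/5))*conj(1)]
      = (1/5)[(9) + (3 + 2*exp(-2*I*pi/5) + exp(-4*I*pi/5) + 3*exp(2*I*pi/5)) + (3 + 2*exp(-4*I*pi/5) + exp(2*I*pi/5) + 3*exp(4*I*pi/5)) + (3 + 3*exp(-4*I*pi/5) + exp(-2*I*pi/5) + 2*exp(4*I*pi/5)) + (3 + 3*exp(-2*I*pi/5) + exp(4*I*pi/5) + 2*exp(2*I*pi/5))] = 15/5 = 3
  <chi_rho, chi_1> = (1/5)[1*(9)*conj(1) + 1*(3 + 2*exp(-2*I*pi/5) + exp(-4*I*pi/5) + 3*exp(2*I*pi/5))*conj(exp(2*I*pi/5)) + 1*(3 + 2*exp(-4*I*pi/5) + exp(2*I*pi/5) + 3*exp(4*I*pi/5))*conj(exp(4*I*pi/5)) + 1*(3 + 3*exp(-4*I*pi/5) + exp(-2*I*pi/5) + 2*exp(4*I*pi/5))*conj(exp(-4*I*pi/5)) + 1*(3 + 3*exp(-2*I*pi/5) + exp(4*I*pi/5) + 2*exp(2*I*pi/5))*conj(exp(-2*I*pi/5))]
      = (1/5)[(9) + (3 + 3*exp(-2*I*pi/5) + 2*exp(-4*I*pi/5) + exp(4*I*pi/5)) + (3 + 3*exp(-4*I*pi/5) + exp(-2*I*pi/5) + 2*exp(2*I*pi/5)) + (3 + 2*exp(-2*I*pi/5) + exp(2*I*pi/5) + 3*exp(4*I*pi/5)) + (3 + exp(-4*I*pi/5) + 2*exp(4*I*pi/5) + 3*exp(2*I*pi/5))] = 15/5 = 3
  <chi_rho, chi_2> = (1/5)[1*(9)*conj(1) + 1*(3 + 2*exp(-2*I*pi/5) + exp(-4*I*pi/5) + 3*exp(2*I*pi/5))*conj(exp(4*I*pi/5)) + 1*(3 + 2*exp(-4*I*pi/5) + exp(2*I*pi/5) + 3*exp(4*I*pi/5))*conj(exp(-2*I*pi/5)) + 1*(3 + 3*exp(-4*I*pi/5) + exp(-2*I*pi/5) + 2*exp(4*I*pi/5))*conj(exp(2*I*pi/5)) + 1*(3 + 3*exp(-2*I*pi/5) + exp(4*I*pi/5) + 2*exp(2*I*pi/5))*conj(exp(-4*I*pi/5))]
      = (1/5)[(9) + (3*exp(-2*I*pi/5) + 3*exp(-4*I*pi/5) + exp(2*I*pi/5) + 2*exp(4*I*pi/5)) + (2*exp(-2*I*pi/5) + 3*exp(-4*I*pi/5) + exp(4*I*pi/5) + 3*exp(2*I*pi/5)) + (3*exp(-2*I*pi/5) + exp(-4*I*pi/5) + 3*exp(4*I*pi/5) + 2*exp(2*I*pi/5)) + (2*exp(-4*I*pi/5) + exp(-2*I*pi/5) + 3*exp(4*I*pi/5) + 3*exp(2*I*pi/5))] = 0/5 = 0
  <chi_rho, chi_3> = (1/5)[1*(9)*conj(1) + 1*(3 + 2*exp(-2*I*pi/5) + exp(-4*I*pi/5) + 3*exp(2*I*pi/5))*conj(exp(-4*I*pi/5)) + 1*(3 + 2*exp(-4*I*pi/5) + exp(2*I*pi/5) + 3*exp(4*I*pi/5))*conj(exp(2*I*pi/5)) + 1*(3 + 3*exp(-4*I*pi/5) + exp(-2*I*pi/5) + 2*exp(4*I*pi/5))*conj(exp(-2*I*pi/5)) + 1*(3 + 3*exp(-2*I*pi/5) + exp(4*I*pi/5) + 2*exp(2*I*pi/5))*conj(exp(4*I*pi/5))]
      = (1/5)[(9) + (1 + 3*exp(-4*I*pi/5) + 3*exp(4*I*pi/5) + 2*exp(2*I*pi/5)) + (1 + 3*exp(-2*I*pi/5) + 2*exp(4*I*pi/5) + 3*exp(2*I*pi/5)) + (1 + 3*exp(-2*I*pi/5) + 2*exp(-4*I*pi/5) + 3*exp(2*I*pi/5)) + (1 + 2*exp(-2*I*pi/5) + 3*exp(-4*I*pi/5) + 3*exp(4*I*pi/5))] = 5/5 = 1
  <chi_rho, chi_4> = (1/5)[1*(9)*conj(1) + 1*(3 + 2*exp(-2*I*pi/5) + exp(-4*I*pi/5) + 3*exp(2*I*pi/5))*conj(exp(-2*I*pi/5)) + 1*(3 + 2*exp(-4*I*pi/5) + exp(2*I*pi/5) + 3*exp(4*I*pi/5))*conj(exp(-4*I*pi/5)) + 1*(3 + 3*exp(-4*I*pi/5) + exp(-2*I*pi/5) + 2*exp(4*I*pi/5))*conj(exp(4*I*pi/5)) + 1*(3 + 3*exp(-2*I*pi/5) + exp(4*I*pi/5) + 2*exp(2*I*pi/5))*conj(exp(2*I*pi/5))]
      = (1/5)[(9) + (2 + exp(-2*I*pi/5) + 3*exp(4*I*pi/5) + 3*exp(2*I*pi/5)) + (2 + 3*exp(-2*I*pi/5) + exp(-4*I*pi/5) + 3*exp(4*I*pi/5)) + (2 + 3*exp(-4*I*pi/5) + exp(4*I*pi/5) + 3*exp(2*I*pi/5)) + (2 + 3*exp(-2*I*pi/5) + 3*exp(-4*I*pi/5) + exp(2*I*pi/5))] = 10/5 = 2
(Exp terms are combined using exp(i*s)*conj(exp(i*t)) = exp(i*(s-t)), and sums of them are collapsed using the identity that for every m > 1 the m distinct m-th roots of unity sum to 0, e.g. 1 + exp(2*I*pi/3) + exp(-2*I*pi/3) = 0.)
Dimension check: dim(rho) = sum (mult * dim) = 3*1 + 3*1 + 0*1 + 1*1 + 2*1 = 9 = chi_rho(e) = 9.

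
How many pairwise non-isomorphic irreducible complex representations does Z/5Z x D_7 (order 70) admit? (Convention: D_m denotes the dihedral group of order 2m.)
25

Reasoning: The number of irreducible complex representations of a finite group equals its number of conjugacy classes. For a direct product, #classes(G x H) = #classes(G) * #classes(H). Z/5Z has 5 classes (abelian), D_7 has 5 classes, so 5 * 5 = 25, so Z/5Z x D_7 (order 70) has exactly 25 irreducible complex representations.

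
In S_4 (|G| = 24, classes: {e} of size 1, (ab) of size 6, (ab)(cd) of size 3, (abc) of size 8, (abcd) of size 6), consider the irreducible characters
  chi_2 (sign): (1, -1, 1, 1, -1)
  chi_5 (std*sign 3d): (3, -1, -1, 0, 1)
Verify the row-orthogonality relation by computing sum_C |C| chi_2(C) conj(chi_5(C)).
Sum = 0; so <chi_2, chi_5> = 0 (distinct irreducibles are orthogonal).

Derivation: Compute term by term over conjugacy classes (|C| * chi_2(C) * conj(chi_5(C))):
  1*(1)*conj(3) + 6*(-1)*conj(-1) + 3*(1)*conj(-1) + 8*(1)*conj(0) + 6*(-1)*conj(1)
  = (3) + (6) + (-3) + (0) + (-6)
  = 0.
Dividing by |G| = 24 gives 0/24 = 0, matching the row-orthogonality relation <chi_2, chi_5> = [chi_2 = chi_5].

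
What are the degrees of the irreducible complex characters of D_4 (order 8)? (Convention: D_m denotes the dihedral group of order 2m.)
Dimensions: 1, 1, 1, 1, 2

Explanation: There are 5 irreducibles (= number of conjugacy classes). Their dimensions d_i satisfy sum d_i^2 = |G| = 8: 1 + 1 + 1 + 1 + 4 = 8.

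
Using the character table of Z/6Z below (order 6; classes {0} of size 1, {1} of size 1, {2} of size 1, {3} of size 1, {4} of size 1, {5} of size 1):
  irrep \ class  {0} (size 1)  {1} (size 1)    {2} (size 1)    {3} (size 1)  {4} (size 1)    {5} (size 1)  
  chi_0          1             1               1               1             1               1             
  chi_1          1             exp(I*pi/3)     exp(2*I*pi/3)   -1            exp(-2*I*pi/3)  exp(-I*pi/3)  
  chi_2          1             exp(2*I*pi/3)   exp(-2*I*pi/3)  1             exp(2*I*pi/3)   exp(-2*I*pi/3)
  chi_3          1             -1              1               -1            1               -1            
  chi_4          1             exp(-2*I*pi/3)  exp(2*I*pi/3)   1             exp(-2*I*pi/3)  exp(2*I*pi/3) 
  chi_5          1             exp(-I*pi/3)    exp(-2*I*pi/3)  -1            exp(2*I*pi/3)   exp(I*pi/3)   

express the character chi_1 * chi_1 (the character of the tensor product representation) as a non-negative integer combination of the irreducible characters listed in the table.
chi_1 tensor chi_1 = chi_2 (all other irreducibles have multiplicity 0).

The character of a tensor product is the pointwise product (chi_1 * chi_1)(C) = chi_1(C) * chi_1(C):
  {0}: (1)*(1), {1}: (exp(I*pi/3))*(exp(I*pi/3)), {2}: (exp(2*I*pi/3))*(exp(2*I*pi/3)), {3}: (-1)*(-1), {4}: (exp(-2*I*pi/3))*(exp(-2*I*pi/3)), {5}: (exp(-I*pi/3))*(exp(-I*pi/3))
so (chi_1 * chi_1) takes values
  {0} -> 1, {1} -> exp(2*I*pi/3), {2} -> exp(-2*I*pi/3), {3} -> 1, {4} -> exp(2*I*pi/3), {5} -> exp(-2*I*pi/3).
Now take the inner product of this character with each irreducible chi from the table, <chi_1*chi_1, chi> = (1/6) sum_C |C| (chi_1*chi_1)(C) conj(chi(C)):
  <chi_1*chi_1, chi_0> = (1/6)[1*(1)*conj(1) + 1*(exp(2*I*pi/3))*conj(1) + 1*(exp(-2*I*pi/3))*conj(1) + 1*(1)*conj(1) + 1*(exp(2*I*pi/3))*conj(1) + 1*(exp(-2*I*pi/3))*conj(1)]
      = (1/6)[(1) + (exp(2*I*pi/3)) + (exp(-2*I*pi/3)) + (1) + (exp(2*I*pi/3)) + (exp(-2*I*pi/3))] = 0/6 = 0
  <chi_1*chi_1, chi_1> = (1/6)[1*(1)*conj(1) + 1*(exp(2*I*pi/3))*conj(exp(I*pi/3)) + 1*(exp(-2*I*pi/3))*conj(exp(2*I*pi/3)) + 1*(1)*conj(-1) + 1*(exp(2*I*pi/3))*conj(exp(-2*I*pi/3)) + 1*(exp(-2*I*pi/3))*conj(exp(-I*pi/3))]
      = (1/6)[(1) + (exp(I*pi/3)) + (exp(2*I*pi/3)) + (-1) + (exp(-2*I*pi/3)) + (exp(-I*pi/3))] = 0/6 = 0
  <chi_1*chi_1, chi_2> = (1/6)[1*(1)*conj(1) + 1*(exp(2*I*pi/3))*conj(exp(2*I*pi/3)) + 1*(exp(-2*I*pi/3))*conj(exp(-2*I*pi/3)) + 1*(1)*conj(1) + 1*(exp(2*I*pi/3))*conj(exp(2*I*pi/3)) + 1*(exp(-2*I*pi/3))*conj(exp(-2*I*pi/3))]
      = (1/6)[(1) + (1) + (1) + (1) + (1) + (1)] = 6/6 = 1
  <chi_1*chi_1, chi_3> = (1/6)[1*(1)*conj(1) + 1*(exp(2*I*pi/3))*conj(-1) + 1*(exp(-2*I*pi/3))*conj(1) + 1*(1)*conj(-1) + 1*(exp(2*I*pi/3))*conj(1) + 1*(exp(-2*I*pi/3))*conj(-1)]
      = (1/6)[(1) + (-exp(2*I*pi/3)) + (exp(-2*I*pi/3)) + (-1) + (exp(2*I*pi/3)) + (-exp(-2*I*pi/3))] = 0/6 = 0
  <chi_1*chi_1, chi_4> = (1/6)[1*(1)*conj(1) + 1*(exp(2*I*pi/3))*conj(exp(-2*I*pi/3)) + 1*(exp(-2*I*pi/3))*conj(exp(2*I*pi/3)) + 1*(1)*conj(1) + 1*(exp(2*I*pi/3))*conj(exp(-2*I*pi/3)) + 1*(exp(-2*I*pi/3))*conj(exp(2*I*pi/3))]
      = (1/6)[(1) + (exp(-2*I*pi/3)) + (exp(2*I*pi/3)) + (1) + (exp(-2*I*pi/3)) + (exp(2*I*pi/3))] = 0/6 = 0
  <chi_1*chi_1, chi_5> = (1/6)[1*(1)*conj(1) + 1*(exp(2*I*pi/3))*conj(exp(-I*pi/3)) + 1*(exp(-2*I*pi/3))*conj(exp(-2*I*pi/3)) + 1*(1)*conj(-1) + 1*(exp(2*I*pi/3))*conj(exp(2*I*pi/3)) + 1*(exp(-2*I*pi/3))*conj(exp(I*pi/3))]
      = (1/6)[(1) + (-1) + (1) + (-1) + (1) + (-1)] = 0/6 = 0
(Exp terms are combined using exp(i*s)*conj(exp(i*t)) = exp(i*(s-t)), and sums of them are collapsed using the identity that for every m > 1 the m distinct m-th roots of unity sum to 0, e.g. 1 + exp(2*I*pi/3) + exp(-2*I*pi/3) = 0.)
Hence the multiplicities are chi_2: 1. Dimension check: dim(chi_1)*dim(chi_1) = 1*1 = 1 and sum (mult * dim) = 1*1 = 1.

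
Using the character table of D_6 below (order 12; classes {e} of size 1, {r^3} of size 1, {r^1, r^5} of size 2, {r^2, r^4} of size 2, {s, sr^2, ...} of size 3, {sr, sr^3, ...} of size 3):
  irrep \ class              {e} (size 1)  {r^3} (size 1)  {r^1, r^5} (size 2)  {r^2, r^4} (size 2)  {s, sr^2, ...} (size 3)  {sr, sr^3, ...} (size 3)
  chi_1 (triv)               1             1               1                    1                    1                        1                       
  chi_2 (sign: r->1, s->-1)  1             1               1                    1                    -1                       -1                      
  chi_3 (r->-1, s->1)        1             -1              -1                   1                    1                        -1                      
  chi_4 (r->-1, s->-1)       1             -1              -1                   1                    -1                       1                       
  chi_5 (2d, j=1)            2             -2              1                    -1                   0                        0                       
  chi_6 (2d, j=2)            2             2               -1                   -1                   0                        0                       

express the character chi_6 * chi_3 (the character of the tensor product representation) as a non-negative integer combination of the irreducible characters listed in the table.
chi_6 tensor chi_3 = chi_5 (all other irreducibles have multiplicity 0).

Solution. The character of a tensor product is the pointwise product (chi_6 * chi_3)(C) = chi_6(C) * chi_3(C):
  {e}: (2)*(1), {r^3}: (2)*(-1), {r^1, r^5}: (-1)*(-1), {r^2, r^4}: (-1)*(1), {s, sr^2, ...}: (0)*(1), {sr, sr^3, ...}: (0)*(-1)
so (chi_6 * chi_3) takes values
  {e} -> 2, {r^3} -> -2, {r^1, r^5} -> 1, {r^2, r^4} -> -1, {s, sr^2, ...} -> 0, {sr, sr^3, ...} -> 0.
Now take the inner product of this character with each irreducible chi from the table, <chi_6*chi_3, chi> = (1/12) sum_C |C| (chi_6*chi_3)(C) conj(chi(C)):
  <chi_6*chi_3, chi_1> = (1/12)[1*(2)*conj(1) + 1*(-2)*conj(1) + 2*(1)*conj(1) + 2*(-1)*conj(1) + 3*(0)*conj(1) + 3*(0)*conj(1)]
      = (1/12)[(2) + (-2) + (2) + (-2) + (0) + (0)] = 0/12 = 0
  <chi_6*chi_3, chi_2> = (1/12)[1*(2)*conj(1) + 1*(-2)*conj(1) + 2*(1)*conj(1) + 2*(-1)*conj(1) + 3*(0)*conj(-1) + 3*(0)*conj(-1)]
      = (1/12)[(2) + (-2) + (2) + (-2) + (0) + (0)] = 0/12 = 0
  <chi_6*chi_3, chi_3> = (1/12)[1*(2)*conj(1) + 1*(-2)*conj(-1) + 2*(1)*conj(-1) + 2*(-1)*conj(1) + 3*(0)*conj(1) + 3*(0)*conj(-1)]
      = (1/12)[(2) + (2) + (-2) + (-2) + (0) + (0)] = 0/12 = 0
  <chi_6*chi_3, chi_4> = (1/12)[1*(2)*conj(1) + 1*(-2)*conj(-1) + 2*(1)*conj(-1) + 2*(-1)*conj(1) + 3*(0)*conj(-1) + 3*(0)*conj(1)]
      = (1/12)[(2) + (2) + (-2) + (-2) + (0) + (0)] = 0/12 = 0
  <chi_6*chi_3, chi_5> = (1/12)[1*(2)*conj(2) + 1*(-2)*conj(-2) + 2*(1)*conj(1) + 2*(-1)*conj(-1) + 3*(0)*conj(0) + 3*(0)*conj(0)]
      = (1/12)[(4) + (4) + (2) + (2) + (0) + (0)] = 12/12 = 1
  <chi_6*chi_3, chi_6> = (1/12)[1*(2)*conj(2) + 1*(-2)*conj(2) + 2*(1)*conj(-1) + 2*(-1)*conj(-1) + 3*(0)*conj(0) + 3*(0)*conj(0)]
      = (1/12)[(4) + (-4) + (-2) + (2) + (0) + (0)] = 0/12 = 0
Hence the multiplicities are chi_5: 1. Dimension check: dim(chi_6)*dim(chi_3) = 2*1 = 2 and sum (mult * dim) = 1*2 = 2.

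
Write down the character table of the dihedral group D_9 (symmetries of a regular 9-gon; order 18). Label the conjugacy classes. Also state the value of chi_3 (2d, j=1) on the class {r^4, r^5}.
Conjugacy classes: {e} of size 1, {r^1, r^8} of size 2, {r^2, r^7} of size 2, {r^3, r^6} of size 2, {r^4, r^5} of size 2, {s, sr, ..., sr^8} of size 9.
Character table:
  irrep \ class              {e} (size 1)  {r^1, r^8} (size 2)  {r^2, r^7} (size 2)  {r^3, r^6} (size 2)  {r^4, r^5} (size 2)  {s, sr, ..., sr^8} (size 9)
  chi_1 (triv)               1             1                    1                    1                    1                    1                          
  chi_2 (sign: r->1, s->-1)  1             1                    1                    1                    1                    -1                         
  chi_3 (2d, j=1)            2             2*cos(2*pi/9)        2*cos(4*pi/9)        -1                   -2*cos(pi/9)         0                          
  chi_4 (2d, j=2)            2             2*cos(4*pi/9)        -2*cos(pi/9)         -1                   2*cos(2*pi/9)        0                          
  chi_5 (2d, j=3)            2             -1                   -1                   2                    -1                   0                          
  chi_6 (2d, j=4)            2             -2*cos(pi/9)         2*cos(2*pi/9)        -1                   2*cos(4*pi/9)        0                          

Spot check: chi_3 (2d, j=1) on {r^4, r^5} = -2*cos(pi/9).

D_9 has order 2*9 = 18 with 6 conjugacy classes, hence 6 irreducibles. Sum of squared dims 1 + 1 + 4 + 4 + 4 + 4 = 18 = |G|. Linear characters come from the abelianisation; the 2-dimensional irreps have character r^k -> 2*cos(2*pi*j*k/9), reflections -> 0.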